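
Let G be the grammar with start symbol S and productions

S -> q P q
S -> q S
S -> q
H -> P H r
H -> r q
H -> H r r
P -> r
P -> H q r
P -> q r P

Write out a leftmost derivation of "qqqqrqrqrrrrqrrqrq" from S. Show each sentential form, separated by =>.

S => qS   [S -> q S]
qS => qqS   [S -> q S]
qqS => qqqPq   [S -> q P q]
qqqPq => qqqqrPq   [P -> q r P]
qqqqrPq => qqqqrqrPq   [P -> q r P]
qqqqrqrPq => qqqqrqrHqrq   [P -> H q r]
qqqqrqrHqrq => qqqqrqrPHrqrq   [H -> P H r]
qqqqrqrPHrqrq => qqqqrqrqrPHrqrq   [P -> q r P]
qqqqrqrqrPHrqrq => qqqqrqrqrrHrqrq   [P -> r]
qqqqrqrqrrHrqrq => qqqqrqrqrrPHrrqrq   [H -> P H r]
qqqqrqrqrrPHrrqrq => qqqqrqrqrrrHrrqrq   [P -> r]
qqqqrqrqrrrHrrqrq => qqqqrqrqrrrrqrrqrq   [H -> r q]

S => qS => qqS => qqqPq => qqqqrPq => qqqqrqrPq => qqqqrqrHqrq => qqqqrqrPHrqrq => qqqqrqrqrPHrqrq => qqqqrqrqrrHrqrq => qqqqrqrqrrPHrrqrq => qqqqrqrqrrrHrrqrq => qqqqrqrqrrrrqrrqrq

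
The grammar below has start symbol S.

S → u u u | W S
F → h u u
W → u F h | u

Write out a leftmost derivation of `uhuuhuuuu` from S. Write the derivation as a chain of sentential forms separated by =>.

S => WS   [S → W S]
WS => uFhS   [W → u F h]
uFhS => uhuuhS   [F → h u u]
uhuuhS => uhuuhWS   [S → W S]
uhuuhWS => uhuuhuS   [W → u]
uhuuhuS => uhuuhuuuu   [S → u u u]

S => WS => uFhS => uhuuhS => uhuuhWS => uhuuhuS => uhuuhuuuu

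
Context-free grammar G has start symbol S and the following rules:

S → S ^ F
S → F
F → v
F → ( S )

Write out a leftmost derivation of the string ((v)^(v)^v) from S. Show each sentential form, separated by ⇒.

S ⇒ F ⇒ (S) ⇒ (S^F) ⇒ (S^F^F) ⇒ (F^F^F) ⇒ ((S)^F^F) ⇒ ((F)^F^F) ⇒ ((v)^F^F) ⇒ ((v)^(S)^F) ⇒ ((v)^(F)^F) ⇒ ((v)^(v)^F) ⇒ ((v)^(v)^v)

S ⇒ F   [S → F]
F ⇒ (S)   [F → ( S )]
(S) ⇒ (S^F)   [S → S ^ F]
(S^F) ⇒ (S^F^F)   [S → S ^ F]
(S^F^F) ⇒ (F^F^F)   [S → F]
(F^F^F) ⇒ ((S)^F^F)   [F → ( S )]
((S)^F^F) ⇒ ((F)^F^F)   [S → F]
((F)^F^F) ⇒ ((v)^F^F)   [F → v]
((v)^F^F) ⇒ ((v)^(S)^F)   [F → ( S )]
((v)^(S)^F) ⇒ ((v)^(F)^F)   [S → F]
((v)^(F)^F) ⇒ ((v)^(v)^F)   [F → v]
((v)^(v)^F) ⇒ ((v)^(v)^v)   [F → v]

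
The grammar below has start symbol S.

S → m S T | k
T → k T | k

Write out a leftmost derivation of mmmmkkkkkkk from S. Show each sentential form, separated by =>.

S=>mST=>mmSTT=>mmmSTTT=>mmmmSTTTT=>mmmmkTTTT=>mmmmkkTTT=>mmmmkkkTTT=>mmmmkkkkTTT=>mmmmkkkkkTT=>mmmmkkkkkkT=>mmmmkkkkkkk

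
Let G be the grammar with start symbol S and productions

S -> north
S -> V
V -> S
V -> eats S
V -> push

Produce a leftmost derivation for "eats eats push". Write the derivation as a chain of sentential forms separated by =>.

S => V => eats S => eats V => eats eats S => eats eats V => eats eats push

S => V   [S -> V]
V => eats S   [V -> eats S]
eats S => eats V   [S -> V]
eats V => eats eats S   [V -> eats S]
eats eats S => eats eats V   [S -> V]
eats eats V => eats eats push   [V -> push]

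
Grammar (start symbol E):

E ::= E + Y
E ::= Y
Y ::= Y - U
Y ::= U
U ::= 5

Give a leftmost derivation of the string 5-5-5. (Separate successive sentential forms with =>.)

E => Y   [E ::= Y]
Y => Y-U   [Y ::= Y - U]
Y-U => Y-U-U   [Y ::= Y - U]
Y-U-U => U-U-U   [Y ::= U]
U-U-U => 5-U-U   [U ::= 5]
5-U-U => 5-5-U   [U ::= 5]
5-5-U => 5-5-5   [U ::= 5]

E => Y => Y-U => Y-U-U => U-U-U => 5-U-U => 5-5-U => 5-5-5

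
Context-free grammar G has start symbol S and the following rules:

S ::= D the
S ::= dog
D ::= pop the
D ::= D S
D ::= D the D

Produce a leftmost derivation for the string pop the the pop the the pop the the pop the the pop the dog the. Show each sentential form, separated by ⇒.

S ⇒ D the ⇒ D S the ⇒ D the D S the ⇒ D the D the D S the ⇒ D the D the D the D S the ⇒ pop the the D the D the D S the ⇒ pop the the D the D the D the D S the ⇒ pop the the pop the the D the D the D S the ⇒ pop the the pop the the pop the the D the D S the ⇒ pop the the pop the the pop the the pop the the D S the ⇒ pop the the pop the the pop the the pop the the pop the S the ⇒ pop the the pop the the pop the the pop the the pop the dog the

S ⇒ D the   [S ::= D the]
D the ⇒ D S the   [D ::= D S]
D S the ⇒ D the D S the   [D ::= D the D]
D the D S the ⇒ D the D the D S the   [D ::= D the D]
D the D the D S the ⇒ D the D the D the D S the   [D ::= D the D]
D the D the D the D S the ⇒ pop the the D the D the D S the   [D ::= pop the]
pop the the D the D the D S the ⇒ pop the the D the D the D the D S the   [D ::= D the D]
pop the the D the D the D the D S the ⇒ pop the the pop the the D the D the D S the   [D ::= pop the]
pop the the pop the the D the D the D S the ⇒ pop the the pop the the pop the the D the D S the   [D ::= pop the]
pop the the pop the the pop the the D the D S the ⇒ pop the the pop the the pop the the pop the the D S the   [D ::= pop the]
pop the the pop the the pop the the pop the the D S the ⇒ pop the the pop the the pop the the pop the the pop the S the   [D ::= pop the]
pop the the pop the the pop the the pop the the pop the S the ⇒ pop the the pop the the pop the the pop the the pop the dog the   [S ::= dog]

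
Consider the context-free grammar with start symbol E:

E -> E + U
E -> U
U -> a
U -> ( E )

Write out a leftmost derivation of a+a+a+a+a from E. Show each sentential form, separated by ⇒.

E ⇒ E+U   [E -> E + U]
E+U ⇒ E+U+U   [E -> E + U]
E+U+U ⇒ E+U+U+U   [E -> E + U]
E+U+U+U ⇒ E+U+U+U+U   [E -> E + U]
E+U+U+U+U ⇒ U+U+U+U+U   [E -> U]
U+U+U+U+U ⇒ a+U+U+U+U   [U -> a]
a+U+U+U+U ⇒ a+a+U+U+U   [U -> a]
a+a+U+U+U ⇒ a+a+a+U+U   [U -> a]
a+a+a+U+U ⇒ a+a+a+a+U   [U -> a]
a+a+a+a+U ⇒ a+a+a+a+a   [U -> a]

E ⇒ E+U ⇒ E+U+U ⇒ E+U+U+U ⇒ E+U+U+U+U ⇒ U+U+U+U+U ⇒ a+U+U+U+U ⇒ a+a+U+U+U ⇒ a+a+a+U+U ⇒ a+a+a+a+U ⇒ a+a+a+a+a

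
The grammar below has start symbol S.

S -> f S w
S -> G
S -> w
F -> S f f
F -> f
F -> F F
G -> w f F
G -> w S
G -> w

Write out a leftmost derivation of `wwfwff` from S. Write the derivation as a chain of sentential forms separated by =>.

S => G => wS => wG => wwfF => wwfSff => wwfGff => wwfwff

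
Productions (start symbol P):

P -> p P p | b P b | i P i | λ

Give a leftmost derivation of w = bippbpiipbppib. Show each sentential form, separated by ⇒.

P⇒bPb⇒biPib⇒bipPpib⇒bippPppib⇒bippbPbppib⇒bippbpPpbppib⇒bippbpiPipbppib⇒bippbpiipbppib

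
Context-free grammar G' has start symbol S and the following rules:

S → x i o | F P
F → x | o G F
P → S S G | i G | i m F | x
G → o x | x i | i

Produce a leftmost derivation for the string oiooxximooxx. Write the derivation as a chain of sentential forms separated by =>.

S => FP => oGFP => oiFP => oioGFP => oiooxFP => oiooxxP => oiooxximF => oiooxximoGF => oiooxximooxF => oiooxximooxx

S => FP   [S → F P]
FP => oGFP   [F → o G F]
oGFP => oiFP   [G → i]
oiFP => oioGFP   [F → o G F]
oioGFP => oiooxFP   [G → o x]
oiooxFP => oiooxxP   [F → x]
oiooxxP => oiooxximF   [P → i m F]
oiooxximF => oiooxximoGF   [F → o G F]
oiooxximoGF => oiooxximooxF   [G → o x]
oiooxximooxF => oiooxximooxx   [F → x]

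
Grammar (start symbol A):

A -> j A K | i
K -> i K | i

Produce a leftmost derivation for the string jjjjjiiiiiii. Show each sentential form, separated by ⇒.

A ⇒ jAK   [A -> j A K]
jAK ⇒ jjAKK   [A -> j A K]
jjAKK ⇒ jjjAKKK   [A -> j A K]
jjjAKKK ⇒ jjjjAKKKK   [A -> j A K]
jjjjAKKKK ⇒ jjjjjAKKKKK   [A -> j A K]
jjjjjAKKKKK ⇒ jjjjjiKKKKK   [A -> i]
jjjjjiKKKKK ⇒ jjjjjiiKKKKK   [K -> i K]
jjjjjiiKKKKK ⇒ jjjjjiiiKKKK   [K -> i]
jjjjjiiiKKKK ⇒ jjjjjiiiiKKK   [K -> i]
jjjjjiiiiKKK ⇒ jjjjjiiiiiKK   [K -> i]
jjjjjiiiiiKK ⇒ jjjjjiiiiiiK   [K -> i]
jjjjjiiiiiiK ⇒ jjjjjiiiiiii   [K -> i]

A⇒jAK⇒jjAKK⇒jjjAKKK⇒jjjjAKKKK⇒jjjjjAKKKKK⇒jjjjjiKKKKK⇒jjjjjiiKKKKK⇒jjjjjiiiKKKK⇒jjjjjiiiiKKK⇒jjjjjiiiiiKK⇒jjjjjiiiiiiK⇒jjjjjiiiiiii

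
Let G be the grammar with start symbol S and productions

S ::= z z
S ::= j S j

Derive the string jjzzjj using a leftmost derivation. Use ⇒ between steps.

S ⇒ jSj   [S ::= j S j]
jSj ⇒ jjSjj   [S ::= j S j]
jjSjj ⇒ jjzzjj   [S ::= z z]

S⇒jSj⇒jjSjj⇒jjzzjj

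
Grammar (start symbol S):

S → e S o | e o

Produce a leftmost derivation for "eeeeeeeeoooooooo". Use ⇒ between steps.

S ⇒ eSo ⇒ eeSoo ⇒ eeeSooo ⇒ eeeeSoooo ⇒ eeeeeSooooo ⇒ eeeeeeSoooooo ⇒ eeeeeeeSooooooo ⇒ eeeeeeeeoooooooo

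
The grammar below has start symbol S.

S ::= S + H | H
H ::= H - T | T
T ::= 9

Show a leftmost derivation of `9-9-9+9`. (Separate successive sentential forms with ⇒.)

S ⇒ S+H   [S ::= S + H]
S+H ⇒ H+H   [S ::= H]
H+H ⇒ H-T+H   [H ::= H - T]
H-T+H ⇒ H-T-T+H   [H ::= H - T]
H-T-T+H ⇒ T-T-T+H   [H ::= T]
T-T-T+H ⇒ 9-T-T+H   [T ::= 9]
9-T-T+H ⇒ 9-9-T+H   [T ::= 9]
9-9-T+H ⇒ 9-9-9+H   [T ::= 9]
9-9-9+H ⇒ 9-9-9+T   [H ::= T]
9-9-9+T ⇒ 9-9-9+9   [T ::= 9]

S ⇒ S+H ⇒ H+H ⇒ H-T+H ⇒ H-T-T+H ⇒ T-T-T+H ⇒ 9-T-T+H ⇒ 9-9-T+H ⇒ 9-9-9+H ⇒ 9-9-9+T ⇒ 9-9-9+9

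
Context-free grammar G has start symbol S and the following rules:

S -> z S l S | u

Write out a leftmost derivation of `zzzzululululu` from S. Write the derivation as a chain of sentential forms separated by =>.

S => zSlS   [S -> z S l S]
zSlS => zzSlSlS   [S -> z S l S]
zzSlSlS => zzzSlSlSlS   [S -> z S l S]
zzzSlSlSlS => zzzzSlSlSlSlS   [S -> z S l S]
zzzzSlSlSlSlS => zzzzulSlSlSlS   [S -> u]
zzzzulSlSlSlS => zzzzululSlSlS   [S -> u]
zzzzululSlSlS => zzzzulululSlS   [S -> u]
zzzzulululSlS => zzzzululululS   [S -> u]
zzzzululululS => zzzzululululu   [S -> u]

S => zSlS => zzSlSlS => zzzSlSlSlS => zzzzSlSlSlSlS => zzzzulSlSlSlS => zzzzululSlSlS => zzzzulululSlS => zzzzululululS => zzzzululululu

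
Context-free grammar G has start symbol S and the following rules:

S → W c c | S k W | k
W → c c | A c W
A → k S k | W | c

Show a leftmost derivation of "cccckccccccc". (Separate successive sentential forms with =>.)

S => SkW => WcckW => cccckW => cccckAcW => cccckWcW => cccckcccW => cccckcccAcW => cccckcccccW => cccckccccccc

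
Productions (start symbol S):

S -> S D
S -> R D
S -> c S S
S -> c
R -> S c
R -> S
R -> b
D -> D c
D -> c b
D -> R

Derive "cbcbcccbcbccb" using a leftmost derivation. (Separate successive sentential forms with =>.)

S=>RD=>ScD=>RDcD=>SDcD=>SDDcD=>cSSDDcD=>cRDSDDcD=>cbDSDDcD=>cbDcSDDcD=>cbcbcSDDcD=>cbcbccDDcD=>cbcbcccbDcD=>cbcbcccbcbcD=>cbcbcccbcbccb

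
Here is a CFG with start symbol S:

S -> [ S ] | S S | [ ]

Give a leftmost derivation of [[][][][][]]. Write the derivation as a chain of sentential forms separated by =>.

S => [S]   [S -> [ S ]]
[S] => [SS]   [S -> S S]
[SS] => [SSS]   [S -> S S]
[SSS] => [SSSS]   [S -> S S]
[SSSS] => [SSSSS]   [S -> S S]
[SSSSS] => [[]SSSS]   [S -> [ ]]
[[]SSSS] => [[][]SSS]   [S -> [ ]]
[[][]SSS] => [[][][]SS]   [S -> [ ]]
[[][][]SS] => [[][][][]S]   [S -> [ ]]
[[][][][]S] => [[][][][][]]   [S -> [ ]]

S => [S] => [SS] => [SSS] => [SSSS] => [SSSSS] => [[]SSSS] => [[][]SSS] => [[][][]SS] => [[][][][]S] => [[][][][][]]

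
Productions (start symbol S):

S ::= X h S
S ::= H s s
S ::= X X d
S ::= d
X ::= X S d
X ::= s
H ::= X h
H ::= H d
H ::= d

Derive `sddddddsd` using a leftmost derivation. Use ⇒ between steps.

S ⇒ XXd   [S ::= X X d]
XXd ⇒ XSdXd   [X ::= X S d]
XSdXd ⇒ XSdSdXd   [X ::= X S d]
XSdSdXd ⇒ XSdSdSdXd   [X ::= X S d]
XSdSdSdXd ⇒ sSdSdSdXd   [X ::= s]
sSdSdSdXd ⇒ sddSdSdXd   [S ::= d]
sddSdSdXd ⇒ sddddSdXd   [S ::= d]
sddddSdXd ⇒ sddddddXd   [S ::= d]
sddddddXd ⇒ sddddddsd   [X ::= s]

S ⇒ XXd ⇒ XSdXd ⇒ XSdSdXd ⇒ XSdSdSdXd ⇒ sSdSdSdXd ⇒ sddSdSdXd ⇒ sddddSdXd ⇒ sddddddXd ⇒ sddddddsd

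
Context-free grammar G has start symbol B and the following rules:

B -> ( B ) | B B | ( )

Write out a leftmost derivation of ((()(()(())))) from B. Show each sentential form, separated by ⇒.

B ⇒ (B)   [B -> ( B )]
(B) ⇒ ((B))   [B -> ( B )]
((B)) ⇒ ((BB))   [B -> B B]
((BB)) ⇒ ((()B))   [B -> ( )]
((()B)) ⇒ ((()(B)))   [B -> ( B )]
((()(B))) ⇒ ((()(BB)))   [B -> B B]
((()(BB))) ⇒ ((()(()B)))   [B -> ( )]
((()(()B))) ⇒ ((()(()(B))))   [B -> ( B )]
((()(()(B)))) ⇒ ((()(()(()))))   [B -> ( )]

B ⇒ (B) ⇒ ((B)) ⇒ ((BB)) ⇒ ((()B)) ⇒ ((()(B))) ⇒ ((()(BB))) ⇒ ((()(()B))) ⇒ ((()(()(B)))) ⇒ ((()(()(()))))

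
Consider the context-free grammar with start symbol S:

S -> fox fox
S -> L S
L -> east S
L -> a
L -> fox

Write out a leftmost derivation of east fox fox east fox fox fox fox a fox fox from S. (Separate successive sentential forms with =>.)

S => L S   [S -> L S]
L S => east S S   [L -> east S]
east S S => east fox fox S   [S -> fox fox]
east fox fox S => east fox fox L S   [S -> L S]
east fox fox L S => east fox fox east S S   [L -> east S]
east fox fox east S S => east fox fox east L S S   [S -> L S]
east fox fox east L S S => east fox fox east fox S S   [L -> fox]
east fox fox east fox S S => east fox fox east fox fox fox S   [S -> fox fox]
east fox fox east fox fox fox S => east fox fox east fox fox fox L S   [S -> L S]
east fox fox east fox fox fox L S => east fox fox east fox fox fox fox S   [L -> fox]
east fox fox east fox fox fox fox S => east fox fox east fox fox fox fox L S   [S -> L S]
east fox fox east fox fox fox fox L S => east fox fox east fox fox fox fox a S   [L -> a]
east fox fox east fox fox fox fox a S => east fox fox east fox fox fox fox a fox fox   [S -> fox fox]

S => L S => east S S => east fox fox S => east fox fox L S => east fox fox east S S => east fox fox east L S S => east fox fox east fox S S => east fox fox east fox fox fox S => east fox fox east fox fox fox L S => east fox fox east fox fox fox fox S => east fox fox east fox fox fox fox L S => east fox fox east fox fox fox fox a S => east fox fox east fox fox fox fox a fox fox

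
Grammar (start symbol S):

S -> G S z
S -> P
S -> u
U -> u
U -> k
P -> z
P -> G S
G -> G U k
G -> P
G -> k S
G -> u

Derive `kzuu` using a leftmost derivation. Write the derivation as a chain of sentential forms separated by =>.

S => P => GS => PS => GSS => kSSS => kPSS => kzSS => kzuS => kzuu

S => P   [S -> P]
P => GS   [P -> G S]
GS => PS   [G -> P]
PS => GSS   [P -> G S]
GSS => kSSS   [G -> k S]
kSSS => kPSS   [S -> P]
kPSS => kzSS   [P -> z]
kzSS => kzuS   [S -> u]
kzuS => kzuu   [S -> u]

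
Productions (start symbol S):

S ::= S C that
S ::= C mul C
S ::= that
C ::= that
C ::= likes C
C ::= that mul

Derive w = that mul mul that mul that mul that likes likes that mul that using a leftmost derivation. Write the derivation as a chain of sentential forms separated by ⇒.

S ⇒ S C that   [S ::= S C that]
S C that ⇒ S C that C that   [S ::= S C that]
S C that C that ⇒ C mul C C that C that   [S ::= C mul C]
C mul C C that C that ⇒ that mul mul C C that C that   [C ::= that mul]
that mul mul C C that C that ⇒ that mul mul that mul C that C that   [C ::= that mul]
that mul mul that mul C that C that ⇒ that mul mul that mul that mul that C that   [C ::= that mul]
that mul mul that mul that mul that C that ⇒ that mul mul that mul that mul that likes C that   [C ::= likes C]
that mul mul that mul that mul that likes C that ⇒ that mul mul that mul that mul that likes likes C that   [C ::= likes C]
that mul mul that mul that mul that likes likes C that ⇒ that mul mul that mul that mul that likes likes that mul that   [C ::= that mul]

S ⇒ S C that ⇒ S C that C that ⇒ C mul C C that C that ⇒ that mul mul C C that C that ⇒ that mul mul that mul C that C that ⇒ that mul mul that mul that mul that C that ⇒ that mul mul that mul that mul that likes C that ⇒ that mul mul that mul that mul that likes likes C that ⇒ that mul mul that mul that mul that likes likes that mul that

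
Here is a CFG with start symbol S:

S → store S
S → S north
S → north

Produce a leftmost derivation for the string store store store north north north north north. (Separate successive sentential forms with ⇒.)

S ⇒ store S ⇒ store store S ⇒ store store S north ⇒ store store store S north ⇒ store store store S north north ⇒ store store store S north north north ⇒ store store store S north north north north ⇒ store store store north north north north north

S ⇒ store S   [S → store S]
store S ⇒ store store S   [S → store S]
store store S ⇒ store store S north   [S → S north]
store store S north ⇒ store store store S north   [S → store S]
store store store S north ⇒ store store store S north north   [S → S north]
store store store S north north ⇒ store store store S north north north   [S → S north]
store store store S north north north ⇒ store store store S north north north north   [S → S north]
store store store S north north north north ⇒ store store store north north north north north   [S → north]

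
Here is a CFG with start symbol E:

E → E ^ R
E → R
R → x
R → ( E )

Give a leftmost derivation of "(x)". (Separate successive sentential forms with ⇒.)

E ⇒ R   [E → R]
R ⇒ (E)   [R → ( E )]
(E) ⇒ (R)   [E → R]
(R) ⇒ (x)   [R → x]

E⇒R⇒(E)⇒(R)⇒(x)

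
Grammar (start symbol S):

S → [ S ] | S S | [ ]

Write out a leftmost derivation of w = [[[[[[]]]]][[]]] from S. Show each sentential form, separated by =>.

S => [S] => [SS] => [[S]S] => [[[S]]S] => [[[[S]]]S] => [[[[[S]]]]S] => [[[[[[]]]]]S] => [[[[[[]]]]][S]] => [[[[[[]]]]][[]]]

S => [S]   [S → [ S ]]
[S] => [SS]   [S → S S]
[SS] => [[S]S]   [S → [ S ]]
[[S]S] => [[[S]]S]   [S → [ S ]]
[[[S]]S] => [[[[S]]]S]   [S → [ S ]]
[[[[S]]]S] => [[[[[S]]]]S]   [S → [ S ]]
[[[[[S]]]]S] => [[[[[[]]]]]S]   [S → [ ]]
[[[[[[]]]]]S] => [[[[[[]]]]][S]]   [S → [ S ]]
[[[[[[]]]]][S]] => [[[[[[]]]]][[]]]   [S → [ ]]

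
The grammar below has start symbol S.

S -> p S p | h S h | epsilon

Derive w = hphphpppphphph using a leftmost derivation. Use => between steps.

S=>hSh=>hpSph=>hphShph=>hphpSphph=>hphphShphph=>hphphpSphphph=>hphphppSpphphph=>hphphpppphphph

S => hSh   [S -> h S h]
hSh => hpSph   [S -> p S p]
hpSph => hphShph   [S -> h S h]
hphShph => hphpSphph   [S -> p S p]
hphpSphph => hphphShphph   [S -> h S h]
hphphShphph => hphphpSphphph   [S -> p S p]
hphphpSphphph => hphphppSpphphph   [S -> p S p]
hphphppSpphphph => hphphpppphphph   [S -> epsilon]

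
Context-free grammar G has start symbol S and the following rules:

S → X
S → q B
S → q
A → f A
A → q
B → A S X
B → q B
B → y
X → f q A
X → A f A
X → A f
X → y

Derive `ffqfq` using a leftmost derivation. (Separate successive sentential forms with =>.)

S=>X=>AfA=>fAfA=>ffAfA=>ffqfA=>ffqfq

S => X   [S → X]
X => AfA   [X → A f A]
AfA => fAfA   [A → f A]
fAfA => ffAfA   [A → f A]
ffAfA => ffqfA   [A → q]
ffqfA => ffqfq   [A → q]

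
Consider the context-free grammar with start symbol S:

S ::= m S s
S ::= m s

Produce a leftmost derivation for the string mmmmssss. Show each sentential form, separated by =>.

S => mSs   [S ::= m S s]
mSs => mmSss   [S ::= m S s]
mmSss => mmmSsss   [S ::= m S s]
mmmSsss => mmmmssss   [S ::= m s]

S => mSs => mmSss => mmmSsss => mmmmssss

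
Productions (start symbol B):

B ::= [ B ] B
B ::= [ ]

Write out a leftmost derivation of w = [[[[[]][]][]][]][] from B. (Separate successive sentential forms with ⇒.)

B ⇒ [B]B ⇒ [[B]B]B ⇒ [[[B]B]B]B ⇒ [[[[B]B]B]B]B ⇒ [[[[[]]B]B]B]B ⇒ [[[[[]][]]B]B]B ⇒ [[[[[]][]][]]B]B ⇒ [[[[[]][]][]][]]B ⇒ [[[[[]][]][]][]][]

B ⇒ [B]B   [B ::= [ B ] B]
[B]B ⇒ [[B]B]B   [B ::= [ B ] B]
[[B]B]B ⇒ [[[B]B]B]B   [B ::= [ B ] B]
[[[B]B]B]B ⇒ [[[[B]B]B]B]B   [B ::= [ B ] B]
[[[[B]B]B]B]B ⇒ [[[[[]]B]B]B]B   [B ::= [ ]]
[[[[[]]B]B]B]B ⇒ [[[[[]][]]B]B]B   [B ::= [ ]]
[[[[[]][]]B]B]B ⇒ [[[[[]][]][]]B]B   [B ::= [ ]]
[[[[[]][]][]]B]B ⇒ [[[[[]][]][]][]]B   [B ::= [ ]]
[[[[[]][]][]][]]B ⇒ [[[[[]][]][]][]][]   [B ::= [ ]]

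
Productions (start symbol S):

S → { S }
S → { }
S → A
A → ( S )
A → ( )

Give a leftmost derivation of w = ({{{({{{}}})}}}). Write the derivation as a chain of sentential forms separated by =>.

S => A => (S) => ({S}) => ({{S}}) => ({{{S}}}) => ({{{A}}}) => ({{{(S)}}}) => ({{{({S})}}}) => ({{{({{S}})}}}) => ({{{({{{}}})}}})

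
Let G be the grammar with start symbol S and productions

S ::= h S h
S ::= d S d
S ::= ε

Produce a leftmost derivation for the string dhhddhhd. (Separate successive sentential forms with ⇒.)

S⇒dSd⇒dhShd⇒dhhShhd⇒dhhdSdhhd⇒dhhddhhd

S ⇒ dSd   [S ::= d S d]
dSd ⇒ dhShd   [S ::= h S h]
dhShd ⇒ dhhShhd   [S ::= h S h]
dhhShhd ⇒ dhhdSdhhd   [S ::= d S d]
dhhdSdhhd ⇒ dhhddhhd   [S ::= ε]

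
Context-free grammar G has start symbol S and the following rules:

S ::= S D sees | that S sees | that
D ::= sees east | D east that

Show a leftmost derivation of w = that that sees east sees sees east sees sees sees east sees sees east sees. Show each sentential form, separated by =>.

S => S D sees   [S ::= S D sees]
S D sees => S D sees D sees   [S ::= S D sees]
S D sees D sees => that S sees D sees D sees   [S ::= that S sees]
that S sees D sees D sees => that S D sees sees D sees D sees   [S ::= S D sees]
that S D sees sees D sees D sees => that S D sees D sees sees D sees D sees   [S ::= S D sees]
that S D sees D sees sees D sees D sees => that that D sees D sees sees D sees D sees   [S ::= that]
that that D sees D sees sees D sees D sees => that that sees east sees D sees sees D sees D sees   [D ::= sees east]
that that sees east sees D sees sees D sees D sees => that that sees east sees sees east sees sees D sees D sees   [D ::= sees east]
that that sees east sees sees east sees sees D sees D sees => that that sees east sees sees east sees sees sees east sees D sees   [D ::= sees east]
that that sees east sees sees east sees sees sees east sees D sees => that that sees east sees sees east sees sees sees east sees sees east sees   [D ::= sees east]

S => S D sees => S D sees D sees => that S sees D sees D sees => that S D sees sees D sees D sees => that S D sees D sees sees D sees D sees => that that D sees D sees sees D sees D sees => that that sees east sees D sees sees D sees D sees => that that sees east sees sees east sees sees D sees D sees => that that sees east sees sees east sees sees sees east sees D sees => that that sees east sees sees east sees sees sees east sees sees east sees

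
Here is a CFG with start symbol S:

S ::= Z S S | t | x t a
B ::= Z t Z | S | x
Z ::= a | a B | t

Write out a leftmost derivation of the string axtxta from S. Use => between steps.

S=>ZSS=>aBSS=>axSS=>axtS=>axtxta

S => ZSS   [S ::= Z S S]
ZSS => aBSS   [Z ::= a B]
aBSS => axSS   [B ::= x]
axSS => axtS   [S ::= t]
axtS => axtxta   [S ::= x t a]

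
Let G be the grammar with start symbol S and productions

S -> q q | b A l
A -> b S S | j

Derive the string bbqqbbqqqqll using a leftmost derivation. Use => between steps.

S=>bAl=>bbSSl=>bbqqSl=>bbqqbAll=>bbqqbbSSll=>bbqqbbqqSll=>bbqqbbqqqqll

S => bAl   [S -> b A l]
bAl => bbSSl   [A -> b S S]
bbSSl => bbqqSl   [S -> q q]
bbqqSl => bbqqbAll   [S -> b A l]
bbqqbAll => bbqqbbSSll   [A -> b S S]
bbqqbbSSll => bbqqbbqqSll   [S -> q q]
bbqqbbqqSll => bbqqbbqqqqll   [S -> q q]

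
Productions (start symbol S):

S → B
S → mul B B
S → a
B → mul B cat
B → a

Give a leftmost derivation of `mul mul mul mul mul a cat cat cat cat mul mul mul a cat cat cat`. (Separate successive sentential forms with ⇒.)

S ⇒ mul B B ⇒ mul mul B cat B ⇒ mul mul mul B cat cat B ⇒ mul mul mul mul B cat cat cat B ⇒ mul mul mul mul mul B cat cat cat cat B ⇒ mul mul mul mul mul a cat cat cat cat B ⇒ mul mul mul mul mul a cat cat cat cat mul B cat ⇒ mul mul mul mul mul a cat cat cat cat mul mul B cat cat ⇒ mul mul mul mul mul a cat cat cat cat mul mul mul B cat cat cat ⇒ mul mul mul mul mul a cat cat cat cat mul mul mul a cat cat cat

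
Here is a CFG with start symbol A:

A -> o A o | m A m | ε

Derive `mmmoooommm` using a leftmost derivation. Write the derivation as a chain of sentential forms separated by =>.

A => mAm => mmAmm => mmmAmmm => mmmoAommm => mmmooAoommm => mmmoooommm

A => mAm   [A -> m A m]
mAm => mmAmm   [A -> m A m]
mmAmm => mmmAmmm   [A -> m A m]
mmmAmmm => mmmoAommm   [A -> o A o]
mmmoAommm => mmmooAoommm   [A -> o A o]
mmmooAoommm => mmmoooommm   [A -> ε]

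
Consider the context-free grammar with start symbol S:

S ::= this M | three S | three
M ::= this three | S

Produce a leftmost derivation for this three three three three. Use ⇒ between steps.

S ⇒ this M ⇒ this S ⇒ this three S ⇒ this three three S ⇒ this three three three S ⇒ this three three three three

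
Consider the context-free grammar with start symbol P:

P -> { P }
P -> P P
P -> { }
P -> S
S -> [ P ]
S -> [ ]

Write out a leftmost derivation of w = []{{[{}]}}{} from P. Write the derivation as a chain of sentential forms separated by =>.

P=>PP=>PPP=>SPP=>[]PP=>[]{P}P=>[]{{P}}P=>[]{{S}}P=>[]{{[P]}}P=>[]{{[{}]}}P=>[]{{[{}]}}{}

P => PP   [P -> P P]
PP => PPP   [P -> P P]
PPP => SPP   [P -> S]
SPP => []PP   [S -> [ ]]
[]PP => []{P}P   [P -> { P }]
[]{P}P => []{{P}}P   [P -> { P }]
[]{{P}}P => []{{S}}P   [P -> S]
[]{{S}}P => []{{[P]}}P   [S -> [ P ]]
[]{{[P]}}P => []{{[{}]}}P   [P -> { }]
[]{{[{}]}}P => []{{[{}]}}{}   [P -> { }]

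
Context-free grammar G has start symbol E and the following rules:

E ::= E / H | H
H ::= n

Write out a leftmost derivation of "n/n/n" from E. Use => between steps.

E => E/H => E/H/H => H/H/H => n/H/H => n/n/H => n/n/n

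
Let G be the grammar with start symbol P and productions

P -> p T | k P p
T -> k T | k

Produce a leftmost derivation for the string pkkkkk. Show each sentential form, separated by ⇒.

P⇒pT⇒pkT⇒pkkT⇒pkkkT⇒pkkkkT⇒pkkkkk

P ⇒ pT   [P -> p T]
pT ⇒ pkT   [T -> k T]
pkT ⇒ pkkT   [T -> k T]
pkkT ⇒ pkkkT   [T -> k T]
pkkkT ⇒ pkkkkT   [T -> k T]
pkkkkT ⇒ pkkkkk   [T -> k]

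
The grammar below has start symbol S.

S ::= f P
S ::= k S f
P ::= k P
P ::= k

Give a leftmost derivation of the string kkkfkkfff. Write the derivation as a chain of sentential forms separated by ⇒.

S ⇒ kSf ⇒ kkSff ⇒ kkkSfff ⇒ kkkfPfff ⇒ kkkfkPfff ⇒ kkkfkkfff

S ⇒ kSf   [S ::= k S f]
kSf ⇒ kkSff   [S ::= k S f]
kkSff ⇒ kkkSfff   [S ::= k S f]
kkkSfff ⇒ kkkfPfff   [S ::= f P]
kkkfPfff ⇒ kkkfkPfff   [P ::= k P]
kkkfkPfff ⇒ kkkfkkfff   [P ::= k]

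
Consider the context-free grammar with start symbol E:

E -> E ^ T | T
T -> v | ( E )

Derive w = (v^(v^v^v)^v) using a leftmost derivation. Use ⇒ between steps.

E⇒T⇒(E)⇒(E^T)⇒(E^T^T)⇒(T^T^T)⇒(v^T^T)⇒(v^(E)^T)⇒(v^(E^T)^T)⇒(v^(E^T^T)^T)⇒(v^(T^T^T)^T)⇒(v^(v^T^T)^T)⇒(v^(v^v^T)^T)⇒(v^(v^v^v)^T)⇒(v^(v^v^v)^v)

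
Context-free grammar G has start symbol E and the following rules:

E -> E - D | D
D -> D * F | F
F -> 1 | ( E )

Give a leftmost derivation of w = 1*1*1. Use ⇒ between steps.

E⇒D⇒D*F⇒D*F*F⇒F*F*F⇒1*F*F⇒1*1*F⇒1*1*1

E ⇒ D   [E -> D]
D ⇒ D*F   [D -> D * F]
D*F ⇒ D*F*F   [D -> D * F]
D*F*F ⇒ F*F*F   [D -> F]
F*F*F ⇒ 1*F*F   [F -> 1]
1*F*F ⇒ 1*1*F   [F -> 1]
1*1*F ⇒ 1*1*1   [F -> 1]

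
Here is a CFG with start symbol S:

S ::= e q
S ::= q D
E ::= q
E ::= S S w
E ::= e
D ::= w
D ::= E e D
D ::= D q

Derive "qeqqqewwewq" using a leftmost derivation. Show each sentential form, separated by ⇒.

S ⇒ qD ⇒ qDq ⇒ qEeDq ⇒ qSSweDq ⇒ qeqSweDq ⇒ qeqqDweDq ⇒ qeqqEeDweDq ⇒ qeqqqeDweDq ⇒ qeqqqewweDq ⇒ qeqqqewwewq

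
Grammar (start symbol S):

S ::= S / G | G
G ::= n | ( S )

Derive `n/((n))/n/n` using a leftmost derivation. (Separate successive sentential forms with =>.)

S=>S/G=>S/G/G=>S/G/G/G=>G/G/G/G=>n/G/G/G=>n/(S)/G/G=>n/(G)/G/G=>n/((S))/G/G=>n/((G))/G/G=>n/((n))/G/G=>n/((n))/n/G=>n/((n))/n/n

S => S/G   [S ::= S / G]
S/G => S/G/G   [S ::= S / G]
S/G/G => S/G/G/G   [S ::= S / G]
S/G/G/G => G/G/G/G   [S ::= G]
G/G/G/G => n/G/G/G   [G ::= n]
n/G/G/G => n/(S)/G/G   [G ::= ( S )]
n/(S)/G/G => n/(G)/G/G   [S ::= G]
n/(G)/G/G => n/((S))/G/G   [G ::= ( S )]
n/((S))/G/G => n/((G))/G/G   [S ::= G]
n/((G))/G/G => n/((n))/G/G   [G ::= n]
n/((n))/G/G => n/((n))/n/G   [G ::= n]
n/((n))/n/G => n/((n))/n/n   [G ::= n]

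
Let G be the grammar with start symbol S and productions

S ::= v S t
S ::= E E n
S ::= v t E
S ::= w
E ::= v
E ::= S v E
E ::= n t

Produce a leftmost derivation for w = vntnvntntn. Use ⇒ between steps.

S ⇒ EEn   [S ::= E E n]
EEn ⇒ SvEEn   [E ::= S v E]
SvEEn ⇒ EEnvEEn   [S ::= E E n]
EEnvEEn ⇒ vEnvEEn   [E ::= v]
vEnvEEn ⇒ vntnvEEn   [E ::= n t]
vntnvEEn ⇒ vntnvntEn   [E ::= n t]
vntnvntEn ⇒ vntnvntntn   [E ::= n t]

S ⇒ EEn ⇒ SvEEn ⇒ EEnvEEn ⇒ vEnvEEn ⇒ vntnvEEn ⇒ vntnvntEn ⇒ vntnvntntn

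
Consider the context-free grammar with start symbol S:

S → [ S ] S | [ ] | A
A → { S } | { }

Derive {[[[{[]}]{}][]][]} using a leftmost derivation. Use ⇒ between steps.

S ⇒ A   [S → A]
A ⇒ {S}   [A → { S }]
{S} ⇒ {[S]S}   [S → [ S ] S]
{[S]S} ⇒ {[[S]S]S}   [S → [ S ] S]
{[[S]S]S} ⇒ {[[[S]S]S]S}   [S → [ S ] S]
{[[[S]S]S]S} ⇒ {[[[A]S]S]S}   [S → A]
{[[[A]S]S]S} ⇒ {[[[{S}]S]S]S}   [A → { S }]
{[[[{S}]S]S]S} ⇒ {[[[{[]}]S]S]S}   [S → [ ]]
{[[[{[]}]S]S]S} ⇒ {[[[{[]}]A]S]S}   [S → A]
{[[[{[]}]A]S]S} ⇒ {[[[{[]}]{}]S]S}   [A → { }]
{[[[{[]}]{}]S]S} ⇒ {[[[{[]}]{}][]]S}   [S → [ ]]
{[[[{[]}]{}][]]S} ⇒ {[[[{[]}]{}][]][]}   [S → [ ]]

S ⇒ A ⇒ {S} ⇒ {[S]S} ⇒ {[[S]S]S} ⇒ {[[[S]S]S]S} ⇒ {[[[A]S]S]S} ⇒ {[[[{S}]S]S]S} ⇒ {[[[{[]}]S]S]S} ⇒ {[[[{[]}]A]S]S} ⇒ {[[[{[]}]{}]S]S} ⇒ {[[[{[]}]{}][]]S} ⇒ {[[[{[]}]{}][]][]}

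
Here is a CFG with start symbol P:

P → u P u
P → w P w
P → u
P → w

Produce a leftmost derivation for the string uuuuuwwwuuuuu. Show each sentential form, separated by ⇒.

P⇒uPu⇒uuPuu⇒uuuPuuu⇒uuuuPuuuu⇒uuuuuPuuuuu⇒uuuuuwPwuuuuu⇒uuuuuwwwuuuuu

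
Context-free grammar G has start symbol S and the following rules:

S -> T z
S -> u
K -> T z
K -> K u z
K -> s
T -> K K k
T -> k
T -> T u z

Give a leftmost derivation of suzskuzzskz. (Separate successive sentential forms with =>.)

S => Tz => KKkz => TzKkz => TuzzKkz => KKkuzzKkz => KuzKkuzzKkz => suzKkuzzKkz => suzskuzzKkz => suzskuzzskz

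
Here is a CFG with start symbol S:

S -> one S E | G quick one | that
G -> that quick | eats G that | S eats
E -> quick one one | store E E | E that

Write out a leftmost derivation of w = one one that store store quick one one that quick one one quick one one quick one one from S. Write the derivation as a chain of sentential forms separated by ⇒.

S ⇒ one S E ⇒ one one S E E ⇒ one one that E E ⇒ one one that store E E E ⇒ one one that store store E E E E ⇒ one one that store store E that E E E ⇒ one one that store store quick one one that E E E ⇒ one one that store store quick one one that quick one one E E ⇒ one one that store store quick one one that quick one one quick one one E ⇒ one one that store store quick one one that quick one one quick one one quick one one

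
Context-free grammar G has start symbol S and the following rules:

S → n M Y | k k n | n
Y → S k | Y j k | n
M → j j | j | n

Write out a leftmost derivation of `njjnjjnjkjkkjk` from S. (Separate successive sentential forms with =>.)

S => nMY => njjY => njjYjk => njjSkjk => njjnMYkjk => njjnjjYkjk => njjnjjYjkkjk => njjnjjYjkjkkjk => njjnjjnjkjkkjk

S => nMY   [S → n M Y]
nMY => njjY   [M → j j]
njjY => njjYjk   [Y → Y j k]
njjYjk => njjSkjk   [Y → S k]
njjSkjk => njjnMYkjk   [S → n M Y]
njjnMYkjk => njjnjjYkjk   [M → j j]
njjnjjYkjk => njjnjjYjkkjk   [Y → Y j k]
njjnjjYjkkjk => njjnjjYjkjkkjk   [Y → Y j k]
njjnjjYjkjkkjk => njjnjjnjkjkkjk   [Y → n]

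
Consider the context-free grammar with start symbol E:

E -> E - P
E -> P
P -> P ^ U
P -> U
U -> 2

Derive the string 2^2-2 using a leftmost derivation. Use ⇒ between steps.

E ⇒ E-P   [E -> E - P]
E-P ⇒ P-P   [E -> P]
P-P ⇒ P^U-P   [P -> P ^ U]
P^U-P ⇒ U^U-P   [P -> U]
U^U-P ⇒ 2^U-P   [U -> 2]
2^U-P ⇒ 2^2-P   [U -> 2]
2^2-P ⇒ 2^2-U   [P -> U]
2^2-U ⇒ 2^2-2   [U -> 2]

E ⇒ E-P ⇒ P-P ⇒ P^U-P ⇒ U^U-P ⇒ 2^U-P ⇒ 2^2-P ⇒ 2^2-U ⇒ 2^2-2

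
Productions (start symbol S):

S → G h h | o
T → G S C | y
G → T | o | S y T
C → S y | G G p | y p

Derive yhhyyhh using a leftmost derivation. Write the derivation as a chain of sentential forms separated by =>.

S => Ghh => SyThh => GhhyThh => ThhyThh => yhhyThh => yhhyyhh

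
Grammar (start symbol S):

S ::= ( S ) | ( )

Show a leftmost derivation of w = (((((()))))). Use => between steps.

S=>(S)=>((S))=>(((S)))=>((((S))))=>(((((S)))))=>(((((())))))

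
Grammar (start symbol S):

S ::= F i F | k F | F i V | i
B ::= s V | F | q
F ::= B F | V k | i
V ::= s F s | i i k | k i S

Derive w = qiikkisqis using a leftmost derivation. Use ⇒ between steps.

S ⇒ FiV   [S ::= F i V]
FiV ⇒ BFiV   [F ::= B F]
BFiV ⇒ qFiV   [B ::= q]
qFiV ⇒ qVkiV   [F ::= V k]
qVkiV ⇒ qiikkiV   [V ::= i i k]
qiikkiV ⇒ qiikkisFs   [V ::= s F s]
qiikkisFs ⇒ qiikkisBFs   [F ::= B F]
qiikkisBFs ⇒ qiikkisqFs   [B ::= q]
qiikkisqFs ⇒ qiikkisqis   [F ::= i]

S⇒FiV⇒BFiV⇒qFiV⇒qVkiV⇒qiikkiV⇒qiikkisFs⇒qiikkisBFs⇒qiikkisqFs⇒qiikkisqis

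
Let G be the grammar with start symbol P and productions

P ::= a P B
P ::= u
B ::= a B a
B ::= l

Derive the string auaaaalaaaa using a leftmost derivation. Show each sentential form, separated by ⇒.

P ⇒ aPB   [P ::= a P B]
aPB ⇒ auB   [P ::= u]
auB ⇒ auaBa   [B ::= a B a]
auaBa ⇒ auaaBaa   [B ::= a B a]
auaaBaa ⇒ auaaaBaaa   [B ::= a B a]
auaaaBaaa ⇒ auaaaaBaaaa   [B ::= a B a]
auaaaaBaaaa ⇒ auaaaalaaaa   [B ::= l]

P ⇒ aPB ⇒ auB ⇒ auaBa ⇒ auaaBaa ⇒ auaaaBaaa ⇒ auaaaaBaaaa ⇒ auaaaalaaaa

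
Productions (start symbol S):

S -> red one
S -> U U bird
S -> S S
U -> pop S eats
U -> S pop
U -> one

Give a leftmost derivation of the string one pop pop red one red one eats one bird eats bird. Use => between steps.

S => U U bird   [S -> U U bird]
U U bird => one U bird   [U -> one]
one U bird => one pop S eats bird   [U -> pop S eats]
one pop S eats bird => one pop U U bird eats bird   [S -> U U bird]
one pop U U bird eats bird => one pop pop S eats U bird eats bird   [U -> pop S eats]
one pop pop S eats U bird eats bird => one pop pop S S eats U bird eats bird   [S -> S S]
one pop pop S S eats U bird eats bird => one pop pop red one S eats U bird eats bird   [S -> red one]
one pop pop red one S eats U bird eats bird => one pop pop red one red one eats U bird eats bird   [S -> red one]
one pop pop red one red one eats U bird eats bird => one pop pop red one red one eats one bird eats bird   [U -> one]

S => U U bird => one U bird => one pop S eats bird => one pop U U bird eats bird => one pop pop S eats U bird eats bird => one pop pop S S eats U bird eats bird => one pop pop red one S eats U bird eats bird => one pop pop red one red one eats U bird eats bird => one pop pop red one red one eats one bird eats bird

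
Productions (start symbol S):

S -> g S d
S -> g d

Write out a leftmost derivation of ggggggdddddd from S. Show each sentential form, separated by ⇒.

S ⇒ gSd   [S -> g S d]
gSd ⇒ ggSdd   [S -> g S d]
ggSdd ⇒ gggSddd   [S -> g S d]
gggSddd ⇒ ggggSdddd   [S -> g S d]
ggggSdddd ⇒ gggggSddddd   [S -> g S d]
gggggSddddd ⇒ ggggggdddddd   [S -> g d]

S ⇒ gSd ⇒ ggSdd ⇒ gggSddd ⇒ ggggSdddd ⇒ gggggSddddd ⇒ ggggggdddddd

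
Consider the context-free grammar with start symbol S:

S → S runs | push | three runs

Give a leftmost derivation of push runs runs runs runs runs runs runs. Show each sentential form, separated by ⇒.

S ⇒ S runs ⇒ S runs runs ⇒ S runs runs runs ⇒ S runs runs runs runs ⇒ S runs runs runs runs runs ⇒ S runs runs runs runs runs runs ⇒ S runs runs runs runs runs runs runs ⇒ push runs runs runs runs runs runs runs

S ⇒ S runs   [S → S runs]
S runs ⇒ S runs runs   [S → S runs]
S runs runs ⇒ S runs runs runs   [S → S runs]
S runs runs runs ⇒ S runs runs runs runs   [S → S runs]
S runs runs runs runs ⇒ S runs runs runs runs runs   [S → S runs]
S runs runs runs runs runs ⇒ S runs runs runs runs runs runs   [S → S runs]
S runs runs runs runs runs runs ⇒ S runs runs runs runs runs runs runs   [S → S runs]
S runs runs runs runs runs runs runs ⇒ push runs runs runs runs runs runs runs   [S → push]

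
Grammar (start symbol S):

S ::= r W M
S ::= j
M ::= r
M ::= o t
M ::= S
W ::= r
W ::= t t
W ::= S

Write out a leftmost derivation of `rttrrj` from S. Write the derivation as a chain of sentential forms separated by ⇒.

S ⇒ rWM ⇒ rttM ⇒ rttS ⇒ rttrWM ⇒ rttrrM ⇒ rttrrS ⇒ rttrrj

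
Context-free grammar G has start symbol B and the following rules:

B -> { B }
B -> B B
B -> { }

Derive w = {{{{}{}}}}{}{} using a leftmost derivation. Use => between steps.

B=>BB=>BBB=>{B}BB=>{{B}}BB=>{{{B}}}BB=>{{{BB}}}BB=>{{{{}B}}}BB=>{{{{}{}}}}BB=>{{{{}{}}}}{}B=>{{{{}{}}}}{}{}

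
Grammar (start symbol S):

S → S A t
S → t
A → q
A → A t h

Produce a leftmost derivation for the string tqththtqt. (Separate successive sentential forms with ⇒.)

S⇒SAt⇒SAtAt⇒tAtAt⇒tAthtAt⇒tAththtAt⇒tqththtAt⇒tqththtqt

S ⇒ SAt   [S → S A t]
SAt ⇒ SAtAt   [S → S A t]
SAtAt ⇒ tAtAt   [S → t]
tAtAt ⇒ tAthtAt   [A → A t h]
tAthtAt ⇒ tAththtAt   [A → A t h]
tAththtAt ⇒ tqththtAt   [A → q]
tqththtAt ⇒ tqththtqt   [A → q]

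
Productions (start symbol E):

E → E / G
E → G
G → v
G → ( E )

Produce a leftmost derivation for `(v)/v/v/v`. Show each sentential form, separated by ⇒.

E⇒E/G⇒E/G/G⇒E/G/G/G⇒G/G/G/G⇒(E)/G/G/G⇒(G)/G/G/G⇒(v)/G/G/G⇒(v)/v/G/G⇒(v)/v/v/G⇒(v)/v/v/v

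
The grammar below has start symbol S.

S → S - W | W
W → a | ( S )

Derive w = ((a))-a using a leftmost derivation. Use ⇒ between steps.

S ⇒ S-W ⇒ W-W ⇒ (S)-W ⇒ (W)-W ⇒ ((S))-W ⇒ ((W))-W ⇒ ((a))-W ⇒ ((a))-a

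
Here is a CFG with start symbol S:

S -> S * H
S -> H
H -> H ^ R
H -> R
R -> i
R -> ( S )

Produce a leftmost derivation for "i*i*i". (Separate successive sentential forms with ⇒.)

S ⇒ S*H ⇒ S*H*H ⇒ H*H*H ⇒ R*H*H ⇒ i*H*H ⇒ i*R*H ⇒ i*i*H ⇒ i*i*R ⇒ i*i*i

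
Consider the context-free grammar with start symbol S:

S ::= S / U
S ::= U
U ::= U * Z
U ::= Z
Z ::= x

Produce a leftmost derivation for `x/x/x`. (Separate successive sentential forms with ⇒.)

S ⇒ S/U ⇒ S/U/U ⇒ U/U/U ⇒ Z/U/U ⇒ x/U/U ⇒ x/Z/U ⇒ x/x/U ⇒ x/x/Z ⇒ x/x/x

S ⇒ S/U   [S ::= S / U]
S/U ⇒ S/U/U   [S ::= S / U]
S/U/U ⇒ U/U/U   [S ::= U]
U/U/U ⇒ Z/U/U   [U ::= Z]
Z/U/U ⇒ x/U/U   [Z ::= x]
x/U/U ⇒ x/Z/U   [U ::= Z]
x/Z/U ⇒ x/x/U   [Z ::= x]
x/x/U ⇒ x/x/Z   [U ::= Z]
x/x/Z ⇒ x/x/x   [Z ::= x]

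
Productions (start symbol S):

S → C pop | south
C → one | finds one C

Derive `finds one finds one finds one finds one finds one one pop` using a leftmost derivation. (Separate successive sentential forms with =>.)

S => C pop   [S → C pop]
C pop => finds one C pop   [C → finds one C]
finds one C pop => finds one finds one C pop   [C → finds one C]
finds one finds one C pop => finds one finds one finds one C pop   [C → finds one C]
finds one finds one finds one C pop => finds one finds one finds one finds one C pop   [C → finds one C]
finds one finds one finds one finds one C pop => finds one finds one finds one finds one finds one C pop   [C → finds one C]
finds one finds one finds one finds one finds one C pop => finds one finds one finds one finds one finds one one pop   [C → one]

S => C pop => finds one C pop => finds one finds one C pop => finds one finds one finds one C pop => finds one finds one finds one finds one C pop => finds one finds one finds one finds one finds one C pop => finds one finds one finds one finds one finds one one pop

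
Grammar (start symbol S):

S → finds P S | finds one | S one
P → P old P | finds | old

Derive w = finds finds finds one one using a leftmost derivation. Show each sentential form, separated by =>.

S => finds P S => finds finds S => finds finds S one => finds finds finds one one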